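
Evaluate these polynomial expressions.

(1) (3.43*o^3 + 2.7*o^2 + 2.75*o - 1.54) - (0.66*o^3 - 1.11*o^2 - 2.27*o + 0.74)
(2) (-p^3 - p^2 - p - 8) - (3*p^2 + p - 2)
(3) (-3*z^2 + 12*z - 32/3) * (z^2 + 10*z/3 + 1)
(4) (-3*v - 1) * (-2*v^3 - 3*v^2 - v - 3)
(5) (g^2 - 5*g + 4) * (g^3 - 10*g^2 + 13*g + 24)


(1) = 2.77*o^3 + 3.81*o^2 + 5.02*o - 2.28
(2) = -p^3 - 4*p^2 - 2*p - 6
(3) = -3*z^4 + 2*z^3 + 79*z^2/3 - 212*z/9 - 32/3
(4) = 6*v^4 + 11*v^3 + 6*v^2 + 10*v + 3
(5) = g^5 - 15*g^4 + 67*g^3 - 81*g^2 - 68*g + 96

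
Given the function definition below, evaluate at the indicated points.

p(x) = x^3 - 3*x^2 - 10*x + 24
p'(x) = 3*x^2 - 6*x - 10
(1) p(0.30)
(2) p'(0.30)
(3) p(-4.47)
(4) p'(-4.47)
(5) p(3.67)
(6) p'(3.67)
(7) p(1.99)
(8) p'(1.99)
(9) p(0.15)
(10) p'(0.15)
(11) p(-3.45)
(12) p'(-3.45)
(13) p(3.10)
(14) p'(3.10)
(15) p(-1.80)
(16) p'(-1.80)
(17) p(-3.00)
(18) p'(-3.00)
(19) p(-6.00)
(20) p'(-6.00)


(1) = 20.76
(2) = -11.53
(3) = -80.56
(4) = 76.76
(5) = -3.68
(6) = 8.39
(7) = 0.10
(8) = -10.06
(9) = 22.44
(10) = -10.83
(11) = -18.27
(12) = 46.41
(13) = -6.04
(14) = 0.23
(15) = 26.45
(16) = 10.52
(17) = 0.00
(18) = 35.00
(19) = -240.00
(20) = 134.00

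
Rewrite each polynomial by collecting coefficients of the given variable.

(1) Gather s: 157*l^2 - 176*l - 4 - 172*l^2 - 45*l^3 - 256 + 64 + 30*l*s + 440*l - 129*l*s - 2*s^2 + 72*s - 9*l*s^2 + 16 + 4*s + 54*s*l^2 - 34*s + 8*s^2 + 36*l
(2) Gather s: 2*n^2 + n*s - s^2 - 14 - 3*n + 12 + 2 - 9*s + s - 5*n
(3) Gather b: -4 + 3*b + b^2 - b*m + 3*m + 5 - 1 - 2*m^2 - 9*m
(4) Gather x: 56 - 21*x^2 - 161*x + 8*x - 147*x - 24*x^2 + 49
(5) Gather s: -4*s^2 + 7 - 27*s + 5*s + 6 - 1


(1) = -45*l^3 - 15*l^2 + 300*l + s^2*(6 - 9*l) + s*(54*l^2 - 99*l + 42) - 180
(2) = 2*n^2 - 8*n - s^2 + s*(n - 8)
(3) = b^2 + b*(3 - m) - 2*m^2 - 6*m
(4) = -45*x^2 - 300*x + 105
(5) = -4*s^2 - 22*s + 12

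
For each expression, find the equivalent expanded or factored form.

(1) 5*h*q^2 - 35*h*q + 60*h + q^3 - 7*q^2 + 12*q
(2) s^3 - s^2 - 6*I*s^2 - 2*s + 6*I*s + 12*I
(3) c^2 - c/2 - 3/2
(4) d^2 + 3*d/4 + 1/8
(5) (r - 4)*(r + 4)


(1) = (5*h + q)*(q - 4)*(q - 3)
(2) = (s - 2)*(s + 1)*(s - 6*I)
(3) = (c - 3/2)*(c + 1)
(4) = (d + 1/4)*(d + 1/2)
(5) = r^2 - 16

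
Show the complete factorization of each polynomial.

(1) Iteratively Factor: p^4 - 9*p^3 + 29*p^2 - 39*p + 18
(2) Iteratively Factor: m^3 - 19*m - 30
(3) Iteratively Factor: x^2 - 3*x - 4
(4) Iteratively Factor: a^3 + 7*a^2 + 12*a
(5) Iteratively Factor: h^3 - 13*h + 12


(1) = (p - 3)*(p^3 - 6*p^2 + 11*p - 6) = (p - 3)^2*(p^2 - 3*p + 2) = (p - 3)^2*(p - 2)*(p - 1)
(2) = (m + 3)*(m^2 - 3*m - 10) = (m + 2)*(m + 3)*(m - 5)
(3) = (x + 1)*(x - 4)
(4) = (a)*(a^2 + 7*a + 12) = a*(a + 4)*(a + 3)
(5) = (h + 4)*(h^2 - 4*h + 3) = (h - 1)*(h + 4)*(h - 3)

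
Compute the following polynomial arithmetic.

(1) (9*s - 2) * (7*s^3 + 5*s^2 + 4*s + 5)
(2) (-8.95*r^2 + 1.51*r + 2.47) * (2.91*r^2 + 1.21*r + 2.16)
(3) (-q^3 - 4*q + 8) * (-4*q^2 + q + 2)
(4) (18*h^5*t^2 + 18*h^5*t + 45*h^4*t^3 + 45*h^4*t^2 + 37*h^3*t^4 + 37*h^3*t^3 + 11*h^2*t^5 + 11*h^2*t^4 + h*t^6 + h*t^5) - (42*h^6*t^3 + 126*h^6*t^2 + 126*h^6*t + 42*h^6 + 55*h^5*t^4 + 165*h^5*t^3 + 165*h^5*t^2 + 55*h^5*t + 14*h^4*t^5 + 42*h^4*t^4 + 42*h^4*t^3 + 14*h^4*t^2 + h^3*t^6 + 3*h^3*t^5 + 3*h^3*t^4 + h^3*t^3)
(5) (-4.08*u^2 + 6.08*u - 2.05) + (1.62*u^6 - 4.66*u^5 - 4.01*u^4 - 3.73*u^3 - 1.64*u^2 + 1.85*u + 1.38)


(1) = 63*s^4 + 31*s^3 + 26*s^2 + 37*s - 10
(2) = -26.0445*r^4 - 6.4354*r^3 - 10.3172*r^2 + 6.2503*r + 5.3352
(3) = 4*q^5 - q^4 + 14*q^3 - 36*q^2 + 16
(4) = -42*h^6*t^3 - 126*h^6*t^2 - 126*h^6*t - 42*h^6 - 55*h^5*t^4 - 165*h^5*t^3 - 147*h^5*t^2 - 37*h^5*t - 14*h^4*t^5 - 42*h^4*t^4 + 3*h^4*t^3 + 31*h^4*t^2 - h^3*t^6 - 3*h^3*t^5 + 34*h^3*t^4 + 36*h^3*t^3 + 11*h^2*t^5 + 11*h^2*t^4 + h*t^6 + h*t^5
(5) = 1.62*u^6 - 4.66*u^5 - 4.01*u^4 - 3.73*u^3 - 5.72*u^2 + 7.93*u - 0.67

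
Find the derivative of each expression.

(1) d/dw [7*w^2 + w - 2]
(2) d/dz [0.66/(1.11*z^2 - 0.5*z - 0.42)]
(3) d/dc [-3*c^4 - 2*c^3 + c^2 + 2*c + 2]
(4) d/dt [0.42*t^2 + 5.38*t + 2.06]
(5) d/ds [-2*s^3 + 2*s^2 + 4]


(1) = 14*w + 1
(2) = (0.33 - 1.4652*z)/(-1.11*z^2 + 0.5*z + 0.42)^2
(3) = -12*c^3 - 6*c^2 + 2*c + 2
(4) = 0.84*t + 5.38
(5) = 2*s*(2 - 3*s)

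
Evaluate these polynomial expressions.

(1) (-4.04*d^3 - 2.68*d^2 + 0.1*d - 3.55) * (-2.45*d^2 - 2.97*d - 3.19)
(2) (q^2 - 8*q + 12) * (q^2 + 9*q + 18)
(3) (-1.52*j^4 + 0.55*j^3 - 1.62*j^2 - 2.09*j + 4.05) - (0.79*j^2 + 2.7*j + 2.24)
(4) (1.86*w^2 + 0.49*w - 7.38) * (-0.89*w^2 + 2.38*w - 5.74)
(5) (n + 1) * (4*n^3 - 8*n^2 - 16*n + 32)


(1) = 9.898*d^5 + 18.5648*d^4 + 20.6022*d^3 + 16.9497*d^2 + 10.2245*d + 11.3245
(2) = q^4 + q^3 - 42*q^2 - 36*q + 216
(3) = -1.52*j^4 + 0.55*j^3 - 2.41*j^2 - 4.79*j + 1.81
(4) = -1.6554*w^4 + 3.9907*w^3 - 2.942*w^2 - 20.377*w + 42.3612
(5) = 4*n^4 - 4*n^3 - 24*n^2 + 16*n + 32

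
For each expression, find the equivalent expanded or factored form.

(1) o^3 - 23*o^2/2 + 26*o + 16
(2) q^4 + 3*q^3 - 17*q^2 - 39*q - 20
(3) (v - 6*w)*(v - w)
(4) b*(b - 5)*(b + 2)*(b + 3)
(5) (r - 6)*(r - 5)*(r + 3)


(1) = (o - 8)*(o - 4)*(o + 1/2)
(2) = (q - 4)*(q + 1)^2*(q + 5)
(3) = v^2 - 7*v*w + 6*w^2
(4) = b^4 - 19*b^2 - 30*b
(5) = r^3 - 8*r^2 - 3*r + 90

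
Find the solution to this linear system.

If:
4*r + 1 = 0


Then:
r = -1/4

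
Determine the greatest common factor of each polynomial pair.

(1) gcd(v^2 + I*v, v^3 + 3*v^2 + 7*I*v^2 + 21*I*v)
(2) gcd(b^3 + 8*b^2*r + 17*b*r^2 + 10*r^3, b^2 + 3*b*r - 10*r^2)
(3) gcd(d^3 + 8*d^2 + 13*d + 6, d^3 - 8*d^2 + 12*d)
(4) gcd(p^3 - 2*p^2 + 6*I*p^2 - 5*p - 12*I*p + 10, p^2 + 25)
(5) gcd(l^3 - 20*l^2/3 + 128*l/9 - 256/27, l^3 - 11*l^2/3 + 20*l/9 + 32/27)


(1) = v
(2) = gcd((b + r)*(b + 2*r)*(b + 5*r), (b - 2*r)*(b + 5*r)) = b + 5*r
(3) = gcd((d + 1)^2*(d + 6), d*(d - 6)*(d - 2)) = 1
(4) = gcd((p - 2)*(p + I)*(p + 5*I), (p - 5*I)*(p + 5*I)) = p + 5*I
(5) = gcd((l - 8/3)^2*(l - 4/3), (l - 8/3)*(l - 4/3)*(l + 1/3)) = l^2 - 4*l + 32/9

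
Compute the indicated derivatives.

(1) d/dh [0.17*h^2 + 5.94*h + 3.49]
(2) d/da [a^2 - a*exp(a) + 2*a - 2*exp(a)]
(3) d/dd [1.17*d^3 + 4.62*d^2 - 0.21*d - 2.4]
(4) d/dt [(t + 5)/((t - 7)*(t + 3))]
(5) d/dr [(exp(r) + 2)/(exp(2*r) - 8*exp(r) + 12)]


(1) = 0.34*h + 5.94
(2) = -a*exp(a) + 2*a - 3*exp(a) + 2
(3) = 3.51*d^2 + 9.24*d - 0.21
(4) = (-t^2 - 10*t - 1)/(t^4 - 8*t^3 - 26*t^2 + 168*t + 441)
(5) = (-2*(exp(r) - 4)*(exp(r) + 2) + exp(2*r) - 8*exp(r) + 12)*exp(r)/(exp(2*r) - 8*exp(r) + 12)^2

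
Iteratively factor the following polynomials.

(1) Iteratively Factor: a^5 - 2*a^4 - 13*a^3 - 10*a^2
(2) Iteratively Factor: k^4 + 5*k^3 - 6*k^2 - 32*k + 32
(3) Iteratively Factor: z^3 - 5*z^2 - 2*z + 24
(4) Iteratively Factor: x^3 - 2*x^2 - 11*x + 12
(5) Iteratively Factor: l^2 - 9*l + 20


(1) = (a)*(a^4 - 2*a^3 - 13*a^2 - 10*a) = a*(a + 1)*(a^3 - 3*a^2 - 10*a) = a*(a - 5)*(a + 1)*(a^2 + 2*a) = a*(a - 5)*(a + 1)*(a + 2)*(a)
(2) = (k + 4)*(k^3 + k^2 - 10*k + 8) = (k - 2)*(k + 4)*(k^2 + 3*k - 4) = (k - 2)*(k + 4)^2*(k - 1)
(3) = (z - 4)*(z^2 - z - 6) = (z - 4)*(z + 2)*(z - 3)
(4) = (x + 3)*(x^2 - 5*x + 4) = (x - 1)*(x + 3)*(x - 4)
(5) = (l - 4)*(l - 5)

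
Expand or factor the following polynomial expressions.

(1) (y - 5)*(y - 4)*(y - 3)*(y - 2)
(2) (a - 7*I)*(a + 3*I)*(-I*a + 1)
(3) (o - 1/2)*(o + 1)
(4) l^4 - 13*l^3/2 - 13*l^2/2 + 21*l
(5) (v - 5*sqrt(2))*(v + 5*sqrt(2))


(1) = y^4 - 14*y^3 + 71*y^2 - 154*y + 120
(2) = -I*a^3 - 3*a^2 - 25*I*a + 21
(3) = o^2 + o/2 - 1/2
(4) = l*(l - 7)*(l - 3/2)*(l + 2)
(5) = v^2 - 50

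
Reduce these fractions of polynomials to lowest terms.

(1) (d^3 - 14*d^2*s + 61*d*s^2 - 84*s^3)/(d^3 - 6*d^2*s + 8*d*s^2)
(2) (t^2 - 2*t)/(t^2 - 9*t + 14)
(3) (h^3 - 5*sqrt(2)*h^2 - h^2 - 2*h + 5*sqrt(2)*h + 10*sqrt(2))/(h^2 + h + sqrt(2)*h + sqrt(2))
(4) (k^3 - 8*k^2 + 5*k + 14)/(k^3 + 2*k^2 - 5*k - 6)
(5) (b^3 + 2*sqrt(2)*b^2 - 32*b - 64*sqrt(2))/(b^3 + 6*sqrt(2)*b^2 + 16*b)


(1) = (-d^2 + 10*d*s - 21*s^2)/(-d^2 + 2*d*s)
(2) = t/(t - 7)
(3) = (h^2 + h*(-5*sqrt(2) - 2) + 10*sqrt(2))/(h + sqrt(2))
(4) = (k - 7)/(k + 3)
(5) = (b - 4*sqrt(2))/b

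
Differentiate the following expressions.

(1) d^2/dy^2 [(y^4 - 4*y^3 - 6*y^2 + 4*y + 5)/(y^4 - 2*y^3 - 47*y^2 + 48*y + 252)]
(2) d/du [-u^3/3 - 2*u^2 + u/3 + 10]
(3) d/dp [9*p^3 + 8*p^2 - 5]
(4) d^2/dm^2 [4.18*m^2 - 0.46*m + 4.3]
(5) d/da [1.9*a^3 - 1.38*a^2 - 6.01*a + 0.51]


(1) = 2*(-2*y^9 + 123*y^8 - 792*y^7 + 1185*y^6 + 6750*y^5 - 25743*y^4 + 8852*y^3 + 58911*y^2 - 646200*y - 358668)/(y^12 - 6*y^11 - 129*y^10 + 700*y^9 + 6243*y^8 - 29238*y^7 - 137879*y^6 + 518976*y^5 + 1390500*y^4 - 3681504*y^3 - 7212240*y^2 + 9144576*y + 16003008)
(2) = -u^2 - 4*u + 1/3
(3) = p*(27*p + 16)
(4) = 8.36000000000000
(5) = 5.7*a^2 - 2.76*a - 6.01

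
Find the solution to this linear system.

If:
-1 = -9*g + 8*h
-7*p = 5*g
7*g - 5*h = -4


Then:
g = -37/11
h = -43/11
p = 185/77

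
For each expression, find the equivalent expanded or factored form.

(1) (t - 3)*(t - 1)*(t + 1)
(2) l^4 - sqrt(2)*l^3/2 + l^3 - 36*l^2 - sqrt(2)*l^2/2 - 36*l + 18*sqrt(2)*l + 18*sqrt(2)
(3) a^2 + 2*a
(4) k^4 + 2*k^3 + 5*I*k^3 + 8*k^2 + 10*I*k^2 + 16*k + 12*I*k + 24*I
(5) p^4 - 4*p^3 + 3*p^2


(1) = t^3 - 3*t^2 - t + 3
(2) = (l - 6)*(l + 1)*(l + 6)*(l - sqrt(2)/2)
(3) = a*(a + 2)
(4) = (k + 2)*(k - 2*I)*(k + I)*(k + 6*I)
(5) = p^2*(p - 3)*(p - 1)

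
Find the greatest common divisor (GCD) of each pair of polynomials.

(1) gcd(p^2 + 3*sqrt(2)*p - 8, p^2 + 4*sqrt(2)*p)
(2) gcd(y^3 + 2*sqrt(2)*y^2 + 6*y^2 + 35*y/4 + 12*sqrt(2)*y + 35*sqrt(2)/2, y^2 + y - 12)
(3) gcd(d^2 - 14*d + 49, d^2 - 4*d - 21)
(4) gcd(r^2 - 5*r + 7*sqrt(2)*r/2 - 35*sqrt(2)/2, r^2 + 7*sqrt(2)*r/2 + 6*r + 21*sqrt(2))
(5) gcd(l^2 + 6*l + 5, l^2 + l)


(1) = gcd((p - sqrt(2))*(p + 4*sqrt(2)), p*(p + 4*sqrt(2))) = p + 4*sqrt(2)
(2) = 1
(3) = d - 7
(4) = gcd((r - 5)*(r + 7*sqrt(2)/2), (r + 6)*(r + 7*sqrt(2)/2)) = r + 7*sqrt(2)/2
(5) = l + 1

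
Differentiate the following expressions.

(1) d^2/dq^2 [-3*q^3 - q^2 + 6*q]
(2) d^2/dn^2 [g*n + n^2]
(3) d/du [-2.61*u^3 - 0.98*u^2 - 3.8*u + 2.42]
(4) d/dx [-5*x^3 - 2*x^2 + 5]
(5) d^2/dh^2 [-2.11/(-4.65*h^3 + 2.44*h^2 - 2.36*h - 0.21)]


(1) = -18*q - 2
(2) = 2
(3) = -7.83*u^2 - 1.96*u - 3.8
(4) = x*(-15*x - 4)
(5) = ((10.2968 - 58.869*h)*(4.65*h^3 - 2.44*h^2 + 2.36*h + 0.21) + 2.11*(13.95*h^2 - 4.88*h + 2.36)*(27.9*h^2 - 9.76*h + 4.72))/(4.65*h^3 - 2.44*h^2 + 2.36*h + 0.21)^3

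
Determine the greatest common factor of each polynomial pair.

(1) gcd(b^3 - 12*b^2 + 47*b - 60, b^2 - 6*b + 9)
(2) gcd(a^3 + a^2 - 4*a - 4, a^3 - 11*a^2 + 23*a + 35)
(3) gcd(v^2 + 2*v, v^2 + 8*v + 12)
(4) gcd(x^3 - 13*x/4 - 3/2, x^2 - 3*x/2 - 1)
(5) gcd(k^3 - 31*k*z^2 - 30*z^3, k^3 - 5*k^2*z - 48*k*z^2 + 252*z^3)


(1) = b - 3
(2) = gcd((a - 2)*(a + 1)*(a + 2), (a - 7)*(a - 5)*(a + 1)) = a + 1
(3) = v + 2
(4) = gcd((x - 2)*(x + 1/2)*(x + 3/2), (x - 2)*(x + 1/2)) = x^2 - 3*x/2 - 1
(5) = gcd((k - 6*z)*(k + z)*(k + 5*z), (k - 6*z)^2*(k + 7*z)) = -k + 6*z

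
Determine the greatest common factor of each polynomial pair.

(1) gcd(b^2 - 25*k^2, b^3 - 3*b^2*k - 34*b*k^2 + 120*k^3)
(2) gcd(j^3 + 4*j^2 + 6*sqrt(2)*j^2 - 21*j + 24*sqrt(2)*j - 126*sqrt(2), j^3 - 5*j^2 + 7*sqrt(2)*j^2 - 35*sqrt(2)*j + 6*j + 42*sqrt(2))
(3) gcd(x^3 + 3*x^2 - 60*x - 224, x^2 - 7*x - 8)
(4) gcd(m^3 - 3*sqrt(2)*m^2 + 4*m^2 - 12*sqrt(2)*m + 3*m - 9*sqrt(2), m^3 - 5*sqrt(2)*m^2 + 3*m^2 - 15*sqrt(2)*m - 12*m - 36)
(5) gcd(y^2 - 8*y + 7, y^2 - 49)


(1) = b - 5*k
(2) = j - 3
(3) = x - 8
(4) = gcd((m + 1)*(m + 3)*(m - 3*sqrt(2)), (m + 3)*(m - 6*sqrt(2))*(m + sqrt(2))) = m + 3
(5) = y - 7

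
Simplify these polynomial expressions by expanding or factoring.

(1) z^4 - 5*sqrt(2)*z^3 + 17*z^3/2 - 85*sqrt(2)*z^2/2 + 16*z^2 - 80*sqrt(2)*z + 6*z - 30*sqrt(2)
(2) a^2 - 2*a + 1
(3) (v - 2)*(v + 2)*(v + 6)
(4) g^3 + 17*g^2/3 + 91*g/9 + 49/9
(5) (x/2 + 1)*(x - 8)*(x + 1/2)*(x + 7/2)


(1) = (z + 1/2)*(z + 2)*(z + 6)*(z - 5*sqrt(2))
(2) = (a - 1)^2
(3) = v^3 + 6*v^2 - 4*v - 24
(4) = (g + 1)*(g + 7/3)^2
(5) = x^4/2 - x^3 - 153*x^2/8 - 149*x/4 - 14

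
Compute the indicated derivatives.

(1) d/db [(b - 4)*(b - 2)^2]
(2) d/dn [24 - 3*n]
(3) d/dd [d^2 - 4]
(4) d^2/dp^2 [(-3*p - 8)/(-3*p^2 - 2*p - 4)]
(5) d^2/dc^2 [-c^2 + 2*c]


(1) = (b - 2)*(3*b - 10)
(2) = -3
(3) = 2*d
(4) = 2*(4*(3*p + 1)^2*(3*p + 8) - 3*(9*p + 10)*(3*p^2 + 2*p + 4))/(3*p^2 + 2*p + 4)^3
(5) = -2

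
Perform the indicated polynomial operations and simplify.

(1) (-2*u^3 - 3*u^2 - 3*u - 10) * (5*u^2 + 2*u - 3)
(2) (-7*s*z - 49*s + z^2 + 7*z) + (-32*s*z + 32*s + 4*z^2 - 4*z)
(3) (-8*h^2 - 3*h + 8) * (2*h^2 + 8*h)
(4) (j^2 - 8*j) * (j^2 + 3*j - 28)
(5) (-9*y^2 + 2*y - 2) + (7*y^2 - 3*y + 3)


(1) = -10*u^5 - 19*u^4 - 15*u^3 - 47*u^2 - 11*u + 30
(2) = -39*s*z - 17*s + 5*z^2 + 3*z
(3) = -16*h^4 - 70*h^3 - 8*h^2 + 64*h
(4) = j^4 - 5*j^3 - 52*j^2 + 224*j
(5) = -2*y^2 - y + 1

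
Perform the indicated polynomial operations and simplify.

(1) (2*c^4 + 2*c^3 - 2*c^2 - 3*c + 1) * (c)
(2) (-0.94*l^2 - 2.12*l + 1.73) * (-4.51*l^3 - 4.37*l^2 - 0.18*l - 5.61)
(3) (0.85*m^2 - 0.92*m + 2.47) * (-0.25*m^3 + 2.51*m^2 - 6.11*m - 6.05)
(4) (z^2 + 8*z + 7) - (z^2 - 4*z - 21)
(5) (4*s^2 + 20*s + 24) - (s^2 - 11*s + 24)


(1) = 2*c^5 + 2*c^4 - 2*c^3 - 3*c^2 + c
(2) = 4.2394*l^5 + 13.669*l^4 + 1.6313*l^3 - 1.9051*l^2 + 11.5818*l - 9.7053
(3) = -0.2125*m^5 + 2.3635*m^4 - 8.1202*m^3 + 6.6784*m^2 - 9.5257*m - 14.9435
(4) = 12*z + 28
(5) = 3*s^2 + 31*s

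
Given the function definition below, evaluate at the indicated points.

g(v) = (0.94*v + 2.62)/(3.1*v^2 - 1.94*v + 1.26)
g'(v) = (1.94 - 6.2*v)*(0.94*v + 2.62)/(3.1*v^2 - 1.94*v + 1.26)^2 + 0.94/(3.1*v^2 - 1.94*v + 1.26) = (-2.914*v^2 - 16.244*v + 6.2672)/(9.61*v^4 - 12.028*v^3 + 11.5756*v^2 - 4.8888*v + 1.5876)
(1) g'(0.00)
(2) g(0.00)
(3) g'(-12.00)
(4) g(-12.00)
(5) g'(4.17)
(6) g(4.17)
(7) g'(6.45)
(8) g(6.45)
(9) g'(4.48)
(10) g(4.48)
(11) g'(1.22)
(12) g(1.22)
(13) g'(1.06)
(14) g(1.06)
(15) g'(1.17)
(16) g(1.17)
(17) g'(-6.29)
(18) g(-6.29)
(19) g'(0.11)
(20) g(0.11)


(1) = 3.95
(2) = 2.08
(3) = -0.00
(4) = -0.02
(5) = -0.05
(6) = 0.14
(7) = -0.02
(8) = 0.07
(9) = -0.04
(10) = 0.12
(11) = -1.45
(12) = 1.07
(13) = -1.97
(14) = 1.35
(15) = -1.60
(16) = 1.15
(17) = -0.00
(18) = -0.02
(19) = 3.78
(20) = 2.51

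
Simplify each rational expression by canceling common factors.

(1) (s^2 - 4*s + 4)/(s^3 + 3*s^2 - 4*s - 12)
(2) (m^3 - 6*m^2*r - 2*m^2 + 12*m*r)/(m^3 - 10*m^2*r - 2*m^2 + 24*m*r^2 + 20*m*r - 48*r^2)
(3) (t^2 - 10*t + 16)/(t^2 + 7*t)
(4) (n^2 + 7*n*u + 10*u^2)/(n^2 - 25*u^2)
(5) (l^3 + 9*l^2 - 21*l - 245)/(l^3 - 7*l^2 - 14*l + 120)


(1) = (s - 2)/(s^2 + 5*s + 6)
(2) = -m/(-m + 4*r)
(3) = (t^2 - 10*t + 16)/(t^2 + 7*t)
(4) = (-n - 2*u)/(-n + 5*u)
(5) = (l^2 + 14*l + 49)/(l^2 - 2*l - 24)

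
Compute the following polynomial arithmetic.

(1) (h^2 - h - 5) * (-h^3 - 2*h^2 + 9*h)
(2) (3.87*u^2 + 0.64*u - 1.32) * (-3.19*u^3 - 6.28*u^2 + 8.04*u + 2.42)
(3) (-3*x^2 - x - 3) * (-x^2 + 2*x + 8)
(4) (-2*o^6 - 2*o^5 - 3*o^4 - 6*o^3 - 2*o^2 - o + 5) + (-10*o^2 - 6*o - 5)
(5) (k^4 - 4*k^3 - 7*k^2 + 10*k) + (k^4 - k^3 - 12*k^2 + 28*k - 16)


(1) = -h^5 - h^4 + 16*h^3 + h^2 - 45*h
(2) = -12.3453*u^5 - 26.3452*u^4 + 31.3064*u^3 + 22.8006*u^2 - 9.064*u - 3.1944
(3) = 3*x^4 - 5*x^3 - 23*x^2 - 14*x - 24
(4) = -2*o^6 - 2*o^5 - 3*o^4 - 6*o^3 - 12*o^2 - 7*o
(5) = 2*k^4 - 5*k^3 - 19*k^2 + 38*k - 16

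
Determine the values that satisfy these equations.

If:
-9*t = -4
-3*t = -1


Then:
No Solution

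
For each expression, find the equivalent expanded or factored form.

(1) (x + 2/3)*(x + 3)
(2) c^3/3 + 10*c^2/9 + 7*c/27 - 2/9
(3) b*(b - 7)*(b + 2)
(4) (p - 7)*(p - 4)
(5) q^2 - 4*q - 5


(1) = x^2 + 11*x/3 + 2
(2) = (c/3 + 1)*(c - 1/3)*(c + 2/3)
(3) = b^3 - 5*b^2 - 14*b
(4) = p^2 - 11*p + 28
(5) = (q - 5)*(q + 1)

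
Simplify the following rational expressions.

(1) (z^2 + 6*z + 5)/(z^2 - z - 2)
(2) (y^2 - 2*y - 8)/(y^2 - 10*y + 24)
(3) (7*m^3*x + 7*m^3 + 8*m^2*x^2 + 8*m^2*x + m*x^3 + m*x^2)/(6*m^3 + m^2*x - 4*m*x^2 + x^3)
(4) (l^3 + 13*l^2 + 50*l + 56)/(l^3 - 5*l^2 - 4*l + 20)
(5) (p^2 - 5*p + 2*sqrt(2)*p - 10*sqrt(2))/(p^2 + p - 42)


(1) = (z + 5)/(z - 2)
(2) = (y + 2)/(y - 6)
(3) = (7*m^2*x + 7*m^2 + m*x^2 + m*x)/(6*m^2 - 5*m*x + x^2)
(4) = (l^2 + 11*l + 28)/(l^2 - 7*l + 10)
(5) = (p^2 + p*(-5 + 2*sqrt(2)) - 10*sqrt(2))/(p^2 + p - 42)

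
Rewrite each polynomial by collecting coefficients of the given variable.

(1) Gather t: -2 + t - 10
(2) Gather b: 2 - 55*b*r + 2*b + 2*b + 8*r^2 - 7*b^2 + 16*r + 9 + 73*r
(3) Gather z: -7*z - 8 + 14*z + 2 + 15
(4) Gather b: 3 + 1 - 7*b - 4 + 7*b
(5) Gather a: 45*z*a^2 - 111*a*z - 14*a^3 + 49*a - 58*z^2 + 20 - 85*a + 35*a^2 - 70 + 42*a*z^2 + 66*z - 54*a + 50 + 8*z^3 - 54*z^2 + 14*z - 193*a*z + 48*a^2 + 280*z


(1) = t - 12
(2) = -7*b^2 + b*(4 - 55*r) + 8*r^2 + 89*r + 11
(3) = 7*z + 9
(4) = 0
(5) = -14*a^3 + a^2*(45*z + 83) + a*(42*z^2 - 304*z - 90) + 8*z^3 - 112*z^2 + 360*z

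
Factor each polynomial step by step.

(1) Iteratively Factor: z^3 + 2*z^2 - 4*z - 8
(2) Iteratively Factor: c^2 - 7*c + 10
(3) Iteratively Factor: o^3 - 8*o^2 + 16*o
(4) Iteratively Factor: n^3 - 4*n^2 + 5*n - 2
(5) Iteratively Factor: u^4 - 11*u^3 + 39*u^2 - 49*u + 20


(1) = (z - 2)*(z^2 + 4*z + 4) = (z - 2)*(z + 2)*(z + 2)
(2) = (c - 5)*(c - 2)
(3) = (o - 4)*(o^2 - 4*o) = (o - 4)^2*(o)
(4) = (n - 1)*(n^2 - 3*n + 2) = (n - 2)*(n - 1)*(n - 1)
(5) = (u - 1)*(u^3 - 10*u^2 + 29*u - 20) = (u - 1)^2*(u^2 - 9*u + 20) = (u - 5)*(u - 1)^2*(u - 4)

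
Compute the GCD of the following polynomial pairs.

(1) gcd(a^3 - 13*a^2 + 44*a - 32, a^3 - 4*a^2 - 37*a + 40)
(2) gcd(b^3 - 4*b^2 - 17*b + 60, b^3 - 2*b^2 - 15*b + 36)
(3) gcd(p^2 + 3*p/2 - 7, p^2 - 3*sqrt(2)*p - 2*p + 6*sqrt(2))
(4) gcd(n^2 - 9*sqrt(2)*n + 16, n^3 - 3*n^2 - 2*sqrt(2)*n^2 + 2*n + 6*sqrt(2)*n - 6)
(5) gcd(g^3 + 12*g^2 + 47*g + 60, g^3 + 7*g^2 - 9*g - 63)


(1) = gcd((a - 8)*(a - 4)*(a - 1), (a - 8)*(a - 1)*(a + 5)) = a^2 - 9*a + 8
(2) = gcd((b - 5)*(b - 3)*(b + 4), (b - 3)^2*(b + 4)) = b^2 + b - 12
(3) = p - 2
(4) = gcd((n - 8*sqrt(2))*(n - sqrt(2)), (n - 3)*(n - sqrt(2))^2) = n - sqrt(2)
(5) = g + 3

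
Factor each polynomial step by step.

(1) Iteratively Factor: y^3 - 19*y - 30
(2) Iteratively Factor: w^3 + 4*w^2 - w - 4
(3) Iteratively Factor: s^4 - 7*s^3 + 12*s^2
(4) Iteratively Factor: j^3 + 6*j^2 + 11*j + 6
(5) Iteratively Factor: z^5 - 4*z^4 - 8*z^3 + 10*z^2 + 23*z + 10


(1) = (y - 5)*(y^2 + 5*y + 6) = (y - 5)*(y + 3)*(y + 2)
(2) = (w + 4)*(w^2 - 1) = (w - 1)*(w + 4)*(w + 1)
(3) = (s - 3)*(s^3 - 4*s^2) = s*(s - 3)*(s^2 - 4*s) = s^2*(s - 3)*(s - 4)
(4) = (j + 1)*(j^2 + 5*j + 6) = (j + 1)*(j + 3)*(j + 2)
(5) = (z - 2)*(z^4 - 2*z^3 - 12*z^2 - 14*z - 5) = (z - 2)*(z + 1)*(z^3 - 3*z^2 - 9*z - 5) = (z - 2)*(z + 1)^2*(z^2 - 4*z - 5) = (z - 5)*(z - 2)*(z + 1)^2*(z + 1)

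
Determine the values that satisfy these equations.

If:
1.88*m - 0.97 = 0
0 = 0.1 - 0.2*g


Then:
g = 0.50
m = 0.52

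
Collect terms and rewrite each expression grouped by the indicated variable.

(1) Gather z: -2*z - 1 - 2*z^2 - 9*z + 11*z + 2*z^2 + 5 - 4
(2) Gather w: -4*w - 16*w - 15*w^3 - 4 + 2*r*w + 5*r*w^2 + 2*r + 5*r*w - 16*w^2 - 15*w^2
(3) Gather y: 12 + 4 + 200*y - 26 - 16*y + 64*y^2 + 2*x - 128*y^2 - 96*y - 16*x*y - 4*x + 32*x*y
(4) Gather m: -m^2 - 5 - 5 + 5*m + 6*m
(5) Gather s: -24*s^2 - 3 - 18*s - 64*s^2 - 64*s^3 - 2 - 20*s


(1) = 0
(2) = 2*r - 15*w^3 + w^2*(5*r - 31) + w*(7*r - 20) - 4
(3) = -2*x - 64*y^2 + y*(16*x + 88) - 10
(4) = -m^2 + 11*m - 10
(5) = -64*s^3 - 88*s^2 - 38*s - 5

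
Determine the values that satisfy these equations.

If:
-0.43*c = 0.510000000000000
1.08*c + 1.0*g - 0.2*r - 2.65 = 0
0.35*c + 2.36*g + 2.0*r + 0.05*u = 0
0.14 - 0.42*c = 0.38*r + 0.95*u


Then:
c = -1.19
g = 3.21
r = -3.63
u = 2.12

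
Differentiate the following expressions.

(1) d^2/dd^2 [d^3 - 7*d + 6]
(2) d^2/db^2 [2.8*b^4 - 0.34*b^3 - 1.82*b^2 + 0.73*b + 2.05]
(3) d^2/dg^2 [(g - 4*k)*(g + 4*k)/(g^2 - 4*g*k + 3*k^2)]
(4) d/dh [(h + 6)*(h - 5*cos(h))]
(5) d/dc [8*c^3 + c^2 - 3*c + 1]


(1) = 6*d
(2) = 33.6*b^2 - 2.04*b - 3.64
(3) = 2*k*(4*g^3 - 57*g^2*k + 192*g*k^2 - 199*k^3)/(g^6 - 12*g^5*k + 57*g^4*k^2 - 136*g^3*k^3 + 171*g^2*k^4 - 108*g*k^5 + 27*k^6)
(4) = h + (h + 6)*(5*sin(h) + 1) - 5*cos(h)
(5) = 24*c^2 + 2*c - 3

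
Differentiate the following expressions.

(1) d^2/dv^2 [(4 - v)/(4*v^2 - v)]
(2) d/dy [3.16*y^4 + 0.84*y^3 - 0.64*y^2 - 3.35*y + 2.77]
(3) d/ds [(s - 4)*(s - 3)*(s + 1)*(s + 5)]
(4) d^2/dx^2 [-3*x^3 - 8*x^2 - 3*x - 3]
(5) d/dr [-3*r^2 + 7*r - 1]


(1) = 8*(-4*v^3 + 48*v^2 - 12*v + 1)/(v^3*(64*v^3 - 48*v^2 + 12*v - 1))
(2) = 12.64*y^3 + 2.52*y^2 - 1.28*y - 3.35
(3) = 4*s^3 - 3*s^2 - 50*s + 37
(4) = -18*x - 16
(5) = 7 - 6*r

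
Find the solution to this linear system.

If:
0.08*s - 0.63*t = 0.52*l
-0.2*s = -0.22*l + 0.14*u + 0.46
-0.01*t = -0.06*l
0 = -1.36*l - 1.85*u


Then:
l = -0.04
s = -2.37
t = -0.26
u = 0.03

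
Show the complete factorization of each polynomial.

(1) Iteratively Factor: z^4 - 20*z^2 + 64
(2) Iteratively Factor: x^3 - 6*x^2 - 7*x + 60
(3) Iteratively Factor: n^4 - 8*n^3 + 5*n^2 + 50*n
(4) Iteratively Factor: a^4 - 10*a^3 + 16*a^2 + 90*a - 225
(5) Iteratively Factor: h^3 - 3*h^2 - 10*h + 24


(1) = (z + 4)*(z^3 - 4*z^2 - 4*z + 16) = (z - 2)*(z + 4)*(z^2 - 2*z - 8) = (z - 4)*(z - 2)*(z + 4)*(z + 2)
(2) = (x - 4)*(x^2 - 2*x - 15) = (x - 5)*(x - 4)*(x + 3)
(3) = (n)*(n^3 - 8*n^2 + 5*n + 50) = n*(n - 5)*(n^2 - 3*n - 10) = n*(n - 5)^2*(n + 2)
(4) = (a + 3)*(a^3 - 13*a^2 + 55*a - 75) = (a - 3)*(a + 3)*(a^2 - 10*a + 25) = (a - 5)*(a - 3)*(a + 3)*(a - 5)
(5) = (h + 3)*(h^2 - 6*h + 8) = (h - 2)*(h + 3)*(h - 4)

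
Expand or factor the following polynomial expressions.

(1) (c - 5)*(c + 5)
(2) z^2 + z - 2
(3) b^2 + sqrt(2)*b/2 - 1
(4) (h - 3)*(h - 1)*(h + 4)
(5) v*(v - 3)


(1) = c^2 - 25
(2) = (z - 1)*(z + 2)
(3) = (b - sqrt(2)/2)*(b + sqrt(2))
(4) = h^3 - 13*h + 12
(5) = v^2 - 3*v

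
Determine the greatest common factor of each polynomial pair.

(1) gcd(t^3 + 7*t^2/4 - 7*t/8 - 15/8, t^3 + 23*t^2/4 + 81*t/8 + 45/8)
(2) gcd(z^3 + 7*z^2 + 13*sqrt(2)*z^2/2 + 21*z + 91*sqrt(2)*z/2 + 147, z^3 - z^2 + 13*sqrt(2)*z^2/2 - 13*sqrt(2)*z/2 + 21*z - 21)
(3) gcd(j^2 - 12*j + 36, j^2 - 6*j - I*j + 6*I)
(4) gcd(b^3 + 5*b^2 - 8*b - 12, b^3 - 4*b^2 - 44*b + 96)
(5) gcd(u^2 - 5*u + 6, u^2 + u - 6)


(1) = t^2 + 11*t/4 + 15/8
(2) = z^2 + 13*sqrt(2)*z/2 + 21
(3) = gcd((j - 6)^2, (j - 6)*(j - I)) = j - 6
(4) = b^2 + 4*b - 12
(5) = u - 2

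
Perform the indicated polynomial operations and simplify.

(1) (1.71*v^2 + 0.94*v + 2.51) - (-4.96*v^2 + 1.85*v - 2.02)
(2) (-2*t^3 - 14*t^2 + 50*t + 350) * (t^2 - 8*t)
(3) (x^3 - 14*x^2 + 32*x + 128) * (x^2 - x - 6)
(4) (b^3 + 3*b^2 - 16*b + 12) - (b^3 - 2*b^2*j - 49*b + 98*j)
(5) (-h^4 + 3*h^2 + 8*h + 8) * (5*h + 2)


(1) = 6.67*v^2 - 0.91*v + 4.53
(2) = -2*t^5 + 2*t^4 + 162*t^3 - 50*t^2 - 2800*t
(3) = x^5 - 15*x^4 + 40*x^3 + 180*x^2 - 320*x - 768
(4) = 2*b^2*j + 3*b^2 + 33*b - 98*j + 12
(5) = -5*h^5 - 2*h^4 + 15*h^3 + 46*h^2 + 56*h + 16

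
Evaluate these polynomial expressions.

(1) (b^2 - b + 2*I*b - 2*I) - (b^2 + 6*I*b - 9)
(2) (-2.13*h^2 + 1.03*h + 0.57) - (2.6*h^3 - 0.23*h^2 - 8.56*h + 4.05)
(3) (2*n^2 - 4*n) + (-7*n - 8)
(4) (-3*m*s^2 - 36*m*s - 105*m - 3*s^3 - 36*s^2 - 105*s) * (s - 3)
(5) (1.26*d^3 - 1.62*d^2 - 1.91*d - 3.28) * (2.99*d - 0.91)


(1) = -b - 4*I*b + 9 - 2*I
(2) = -2.6*h^3 - 1.9*h^2 + 9.59*h - 3.48
(3) = 2*n^2 - 11*n - 8
(4) = -3*m*s^3 - 27*m*s^2 + 3*m*s + 315*m - 3*s^4 - 27*s^3 + 3*s^2 + 315*s
(5) = 3.7674*d^4 - 5.9904*d^3 - 4.2367*d^2 - 8.0691*d + 2.9848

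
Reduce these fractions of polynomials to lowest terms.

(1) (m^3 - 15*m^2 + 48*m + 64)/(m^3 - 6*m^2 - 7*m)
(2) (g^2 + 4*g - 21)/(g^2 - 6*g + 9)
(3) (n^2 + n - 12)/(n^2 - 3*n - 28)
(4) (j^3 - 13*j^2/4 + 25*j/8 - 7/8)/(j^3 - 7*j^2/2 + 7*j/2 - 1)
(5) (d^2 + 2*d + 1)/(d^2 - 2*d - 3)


(1) = (m^2 - 16*m + 64)/(m^2 - 7*m)
(2) = (g + 7)/(g - 3)
(3) = (n - 3)/(n - 7)
(4) = (4*j - 7)/(4*j - 8)
(5) = (d + 1)/(d - 3)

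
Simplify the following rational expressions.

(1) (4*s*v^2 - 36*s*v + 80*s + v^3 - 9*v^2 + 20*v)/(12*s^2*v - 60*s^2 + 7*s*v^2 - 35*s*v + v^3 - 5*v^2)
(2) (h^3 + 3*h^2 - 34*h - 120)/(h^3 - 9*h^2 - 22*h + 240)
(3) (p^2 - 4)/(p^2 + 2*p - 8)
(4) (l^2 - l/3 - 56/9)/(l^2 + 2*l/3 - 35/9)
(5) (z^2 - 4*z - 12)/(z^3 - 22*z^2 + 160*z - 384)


(1) = (v - 4)/(3*s + v)
(2) = (h + 4)/(h - 8)
(3) = (p + 2)/(p + 4)
(4) = (3*l - 8)/(3*l - 5)
(5) = (z + 2)/(z^2 - 16*z + 64)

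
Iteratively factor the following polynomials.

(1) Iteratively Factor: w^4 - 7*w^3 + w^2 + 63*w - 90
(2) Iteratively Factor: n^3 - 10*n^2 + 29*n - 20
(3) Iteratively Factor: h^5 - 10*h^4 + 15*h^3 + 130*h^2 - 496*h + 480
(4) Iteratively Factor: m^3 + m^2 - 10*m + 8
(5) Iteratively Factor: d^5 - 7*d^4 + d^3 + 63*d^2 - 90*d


(1) = (w - 3)*(w^3 - 4*w^2 - 11*w + 30) = (w - 5)*(w - 3)*(w^2 + w - 6) = (w - 5)*(w - 3)*(w + 3)*(w - 2)
(2) = (n - 1)*(n^2 - 9*n + 20) = (n - 5)*(n - 1)*(n - 4)
(3) = (h - 4)*(h^4 - 6*h^3 - 9*h^2 + 94*h - 120) = (h - 4)*(h - 2)*(h^3 - 4*h^2 - 17*h + 60) = (h - 4)*(h - 2)*(h + 4)*(h^2 - 8*h + 15) = (h - 5)*(h - 4)*(h - 2)*(h + 4)*(h - 3)
(4) = (m - 1)*(m^2 + 2*m - 8) = (m - 1)*(m + 4)*(m - 2)
(5) = (d + 3)*(d^4 - 10*d^3 + 31*d^2 - 30*d) = (d - 3)*(d + 3)*(d^3 - 7*d^2 + 10*d) = (d - 5)*(d - 3)*(d + 3)*(d^2 - 2*d) = d*(d - 5)*(d - 3)*(d + 3)*(d - 2)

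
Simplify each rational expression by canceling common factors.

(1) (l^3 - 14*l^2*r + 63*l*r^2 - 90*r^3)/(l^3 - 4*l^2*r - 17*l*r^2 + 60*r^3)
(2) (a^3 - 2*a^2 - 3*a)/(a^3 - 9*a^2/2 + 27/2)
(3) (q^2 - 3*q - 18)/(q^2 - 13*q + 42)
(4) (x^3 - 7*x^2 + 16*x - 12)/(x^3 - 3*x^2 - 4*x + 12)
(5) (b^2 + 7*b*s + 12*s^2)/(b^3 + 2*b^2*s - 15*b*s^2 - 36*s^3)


(1) = (l - 6*r)/(l + 4*r)
(2) = (2*a^2 + 2*a)/(2*a^2 - 3*a - 9)
(3) = (q + 3)/(q - 7)
(4) = (x - 2)/(x + 2)
(5) = (-b - 4*s)/(-b^2 + b*s + 12*s^2)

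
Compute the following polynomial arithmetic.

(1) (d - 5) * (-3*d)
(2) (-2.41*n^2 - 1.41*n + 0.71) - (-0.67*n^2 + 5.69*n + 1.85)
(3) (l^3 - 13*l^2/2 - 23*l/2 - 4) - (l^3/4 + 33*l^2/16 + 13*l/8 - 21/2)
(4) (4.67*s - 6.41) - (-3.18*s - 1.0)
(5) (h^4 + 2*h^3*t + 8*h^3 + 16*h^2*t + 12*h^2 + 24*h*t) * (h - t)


(1) = -3*d^2 + 15*d
(2) = -1.74*n^2 - 7.1*n - 1.14
(3) = 3*l^3/4 - 137*l^2/16 - 105*l/8 + 13/2
(4) = 7.85*s - 5.41
(5) = h^5 + h^4*t + 8*h^4 - 2*h^3*t^2 + 8*h^3*t + 12*h^3 - 16*h^2*t^2 + 12*h^2*t - 24*h*t^2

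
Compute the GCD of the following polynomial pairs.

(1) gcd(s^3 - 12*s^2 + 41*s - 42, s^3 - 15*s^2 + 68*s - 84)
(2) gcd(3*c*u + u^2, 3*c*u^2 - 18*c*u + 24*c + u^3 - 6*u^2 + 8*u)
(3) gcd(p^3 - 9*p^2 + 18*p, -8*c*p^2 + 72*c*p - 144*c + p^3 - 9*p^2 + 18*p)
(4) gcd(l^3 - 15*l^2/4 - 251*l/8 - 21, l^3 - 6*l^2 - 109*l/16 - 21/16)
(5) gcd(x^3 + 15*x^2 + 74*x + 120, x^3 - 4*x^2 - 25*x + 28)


(1) = gcd((s - 7)*(s - 3)*(s - 2), (s - 7)*(s - 6)*(s - 2)) = s^2 - 9*s + 14
(2) = 3*c + u
(3) = p^2 - 9*p + 18
(4) = l + 3/4
(5) = x + 4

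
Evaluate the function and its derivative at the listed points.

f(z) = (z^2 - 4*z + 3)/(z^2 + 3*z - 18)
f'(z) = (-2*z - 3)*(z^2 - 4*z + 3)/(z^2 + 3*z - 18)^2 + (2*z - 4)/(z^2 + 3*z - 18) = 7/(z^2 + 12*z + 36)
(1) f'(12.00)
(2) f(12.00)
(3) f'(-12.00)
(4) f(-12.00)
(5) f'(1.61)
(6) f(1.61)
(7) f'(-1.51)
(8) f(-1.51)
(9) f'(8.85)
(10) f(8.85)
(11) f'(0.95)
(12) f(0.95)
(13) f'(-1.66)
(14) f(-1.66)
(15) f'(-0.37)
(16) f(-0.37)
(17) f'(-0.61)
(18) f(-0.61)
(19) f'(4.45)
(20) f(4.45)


(1) = 0.02
(2) = 0.61
(3) = 0.19
(4) = 2.17
(5) = 0.12
(6) = 0.08
(7) = 0.35
(8) = -0.56
(9) = 0.03
(10) = 0.53
(11) = 0.14
(12) = -0.01
(13) = 0.37
(14) = -0.61
(15) = 0.22
(16) = -0.24
(17) = 0.24
(18) = -0.30
(19) = 0.06
(20) = 0.33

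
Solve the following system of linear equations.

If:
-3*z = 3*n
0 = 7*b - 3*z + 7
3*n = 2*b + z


Then:
b = -14/17
n = -7/17
z = 7/17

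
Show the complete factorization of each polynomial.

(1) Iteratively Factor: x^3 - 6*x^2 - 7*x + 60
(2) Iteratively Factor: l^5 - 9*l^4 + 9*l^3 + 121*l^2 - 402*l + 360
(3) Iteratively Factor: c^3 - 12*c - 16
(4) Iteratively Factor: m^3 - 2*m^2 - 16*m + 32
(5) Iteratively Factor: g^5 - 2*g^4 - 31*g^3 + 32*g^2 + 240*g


(1) = (x - 5)*(x^2 - x - 12) = (x - 5)*(x - 4)*(x + 3)
(2) = (l - 3)*(l^4 - 6*l^3 - 9*l^2 + 94*l - 120) = (l - 5)*(l - 3)*(l^3 - l^2 - 14*l + 24) = (l - 5)*(l - 3)*(l - 2)*(l^2 + l - 12) = (l - 5)*(l - 3)^2*(l - 2)*(l + 4)
(3) = (c - 4)*(c^2 + 4*c + 4) = (c - 4)*(c + 2)*(c + 2)
(4) = (m + 4)*(m^2 - 6*m + 8) = (m - 4)*(m + 4)*(m - 2)
(5) = (g)*(g^4 - 2*g^3 - 31*g^2 + 32*g + 240) = g*(g + 3)*(g^3 - 5*g^2 - 16*g + 80) = g*(g + 3)*(g + 4)*(g^2 - 9*g + 20) = g*(g - 4)*(g + 3)*(g + 4)*(g - 5)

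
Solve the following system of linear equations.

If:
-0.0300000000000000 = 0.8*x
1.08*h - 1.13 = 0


Then:
h = 1.05
x = -0.04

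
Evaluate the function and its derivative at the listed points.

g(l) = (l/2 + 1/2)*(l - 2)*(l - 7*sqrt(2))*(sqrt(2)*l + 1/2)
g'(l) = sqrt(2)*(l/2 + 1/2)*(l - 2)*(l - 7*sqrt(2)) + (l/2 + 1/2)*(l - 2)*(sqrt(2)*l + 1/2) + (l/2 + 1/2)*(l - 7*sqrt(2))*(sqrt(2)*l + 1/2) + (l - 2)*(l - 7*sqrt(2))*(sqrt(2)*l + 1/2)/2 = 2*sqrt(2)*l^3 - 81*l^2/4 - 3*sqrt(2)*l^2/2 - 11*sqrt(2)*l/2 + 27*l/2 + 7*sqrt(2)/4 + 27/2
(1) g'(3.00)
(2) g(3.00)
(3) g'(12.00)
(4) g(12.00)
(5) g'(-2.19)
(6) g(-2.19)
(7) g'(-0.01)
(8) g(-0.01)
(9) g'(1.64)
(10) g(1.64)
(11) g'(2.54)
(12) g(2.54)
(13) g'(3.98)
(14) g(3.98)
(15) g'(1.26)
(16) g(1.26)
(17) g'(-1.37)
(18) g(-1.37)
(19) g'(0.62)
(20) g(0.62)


(1) = -91.83
(2) = -65.44
(3) = 1750.69
(4) = 2385.31
(5) = -133.56
(6) = 78.28
(7) = 15.92
(8) = 4.79
(9) = -22.34
(10) = 11.07
(11) = -67.47
(12) = -28.78
(13) = -137.31
(14) = -178.86
(15) = -6.67
(16) = 16.49
(17) = -41.13
(18) = 10.10
(19) = 11.60
(20) = 14.28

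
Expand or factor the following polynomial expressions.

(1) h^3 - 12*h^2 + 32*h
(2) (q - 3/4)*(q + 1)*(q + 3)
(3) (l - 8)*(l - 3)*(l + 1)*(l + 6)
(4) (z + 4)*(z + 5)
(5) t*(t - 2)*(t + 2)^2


(1) = h*(h - 8)*(h - 4)
(2) = q^3 + 13*q^2/4 - 9/4
(3) = l^4 - 4*l^3 - 47*l^2 + 102*l + 144
(4) = z^2 + 9*z + 20
(5) = t^4 + 2*t^3 - 4*t^2 - 8*t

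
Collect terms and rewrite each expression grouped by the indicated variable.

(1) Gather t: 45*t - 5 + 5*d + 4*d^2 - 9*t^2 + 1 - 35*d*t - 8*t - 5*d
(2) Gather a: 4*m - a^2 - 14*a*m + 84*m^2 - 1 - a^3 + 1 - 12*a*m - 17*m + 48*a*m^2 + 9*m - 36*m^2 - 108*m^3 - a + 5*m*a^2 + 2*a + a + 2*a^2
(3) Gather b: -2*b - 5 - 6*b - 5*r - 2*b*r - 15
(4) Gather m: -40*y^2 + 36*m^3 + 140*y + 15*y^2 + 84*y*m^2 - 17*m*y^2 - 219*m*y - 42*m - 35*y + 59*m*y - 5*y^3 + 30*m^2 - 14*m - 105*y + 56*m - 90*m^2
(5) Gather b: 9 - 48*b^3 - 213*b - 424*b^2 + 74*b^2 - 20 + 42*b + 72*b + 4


(1) = 4*d^2 - 9*t^2 + t*(37 - 35*d) - 4
(2) = -a^3 + a^2*(5*m + 1) + a*(48*m^2 - 26*m + 2) - 108*m^3 + 48*m^2 - 4*m
(3) = b*(-2*r - 8) - 5*r - 20
(4) = 36*m^3 + m^2*(84*y - 60) + m*(-17*y^2 - 160*y) - 5*y^3 - 25*y^2
(5) = -48*b^3 - 350*b^2 - 99*b - 7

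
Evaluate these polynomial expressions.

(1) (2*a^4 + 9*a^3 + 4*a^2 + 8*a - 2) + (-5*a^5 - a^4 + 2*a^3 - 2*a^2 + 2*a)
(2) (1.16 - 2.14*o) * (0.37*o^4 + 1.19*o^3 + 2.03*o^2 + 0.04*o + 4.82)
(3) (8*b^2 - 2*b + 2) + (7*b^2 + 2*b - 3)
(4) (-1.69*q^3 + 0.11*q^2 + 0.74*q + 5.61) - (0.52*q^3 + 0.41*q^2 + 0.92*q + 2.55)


(1) = -5*a^5 + a^4 + 11*a^3 + 2*a^2 + 10*a - 2
(2) = -0.7918*o^5 - 2.1174*o^4 - 2.9638*o^3 + 2.2692*o^2 - 10.2684*o + 5.5912
(3) = 15*b^2 - 1
(4) = -2.21*q^3 - 0.3*q^2 - 0.18*q + 3.06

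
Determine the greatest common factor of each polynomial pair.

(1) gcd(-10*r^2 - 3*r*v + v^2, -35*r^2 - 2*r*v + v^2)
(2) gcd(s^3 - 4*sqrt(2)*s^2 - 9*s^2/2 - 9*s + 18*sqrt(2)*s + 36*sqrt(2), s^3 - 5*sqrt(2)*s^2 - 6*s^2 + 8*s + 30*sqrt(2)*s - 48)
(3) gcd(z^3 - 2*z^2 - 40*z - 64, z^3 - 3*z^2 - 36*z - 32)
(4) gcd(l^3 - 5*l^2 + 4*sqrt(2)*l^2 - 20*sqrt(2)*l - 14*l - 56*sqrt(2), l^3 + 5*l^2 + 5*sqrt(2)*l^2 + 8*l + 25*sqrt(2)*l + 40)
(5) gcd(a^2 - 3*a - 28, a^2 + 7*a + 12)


(1) = gcd((-5*r + v)*(2*r + v), (-7*r + v)*(5*r + v)) = 1
(2) = s^2 + s*(-6 - 4*sqrt(2)) + 24*sqrt(2)
(3) = gcd((z - 8)*(z + 2)*(z + 4), (z - 8)*(z + 1)*(z + 4)) = z^2 - 4*z - 32
(4) = gcd((l - 7)*(l + 2)*(l + 4*sqrt(2)), (l + 5)*(l + sqrt(2))*(l + 4*sqrt(2))) = l + 4*sqrt(2)
(5) = gcd((a - 7)*(a + 4), (a + 3)*(a + 4)) = a + 4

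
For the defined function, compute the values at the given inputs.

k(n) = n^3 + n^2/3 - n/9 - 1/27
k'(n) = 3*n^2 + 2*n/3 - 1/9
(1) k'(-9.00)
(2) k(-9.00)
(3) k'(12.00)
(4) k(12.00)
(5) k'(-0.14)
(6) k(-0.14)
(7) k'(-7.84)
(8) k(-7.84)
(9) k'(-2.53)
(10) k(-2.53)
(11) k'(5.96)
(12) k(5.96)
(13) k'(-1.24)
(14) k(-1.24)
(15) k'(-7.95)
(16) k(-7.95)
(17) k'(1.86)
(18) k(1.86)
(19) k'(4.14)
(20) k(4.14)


(1) = 236.89
(2) = -701.04
(3) = 439.89
(4) = 1774.63
(5) = -0.15
(6) = -0.02
(7) = 179.06
(8) = -460.57
(9) = 17.40
(10) = -13.82
(11) = 110.43
(12) = 222.85
(13) = 3.68
(14) = -1.29
(15) = 184.20
(16) = -480.55
(17) = 11.51
(18) = 7.34
(19) = 54.07
(20) = 76.17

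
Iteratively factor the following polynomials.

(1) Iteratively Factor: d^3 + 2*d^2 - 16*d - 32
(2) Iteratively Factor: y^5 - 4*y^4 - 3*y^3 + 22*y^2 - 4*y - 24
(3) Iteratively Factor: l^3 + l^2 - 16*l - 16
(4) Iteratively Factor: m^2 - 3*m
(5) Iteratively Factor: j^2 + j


(1) = (d + 2)*(d^2 - 16) = (d - 4)*(d + 2)*(d + 4)
(2) = (y + 1)*(y^4 - 5*y^3 + 2*y^2 + 20*y - 24) = (y - 3)*(y + 1)*(y^3 - 2*y^2 - 4*y + 8) = (y - 3)*(y + 1)*(y + 2)*(y^2 - 4*y + 4) = (y - 3)*(y - 2)*(y + 1)*(y + 2)*(y - 2)
(3) = (l - 4)*(l^2 + 5*l + 4) = (l - 4)*(l + 1)*(l + 4)
(4) = (m)*(m - 3)
(5) = (j + 1)*(j)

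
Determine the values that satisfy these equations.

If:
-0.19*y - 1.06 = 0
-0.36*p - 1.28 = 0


Then:
p = -3.56
y = -5.58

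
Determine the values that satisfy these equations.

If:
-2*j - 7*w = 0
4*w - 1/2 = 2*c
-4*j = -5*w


Then:
c = -1/4
j = 0
w = 0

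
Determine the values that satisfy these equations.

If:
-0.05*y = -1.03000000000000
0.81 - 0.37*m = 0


Then:
m = 2.19
y = 20.60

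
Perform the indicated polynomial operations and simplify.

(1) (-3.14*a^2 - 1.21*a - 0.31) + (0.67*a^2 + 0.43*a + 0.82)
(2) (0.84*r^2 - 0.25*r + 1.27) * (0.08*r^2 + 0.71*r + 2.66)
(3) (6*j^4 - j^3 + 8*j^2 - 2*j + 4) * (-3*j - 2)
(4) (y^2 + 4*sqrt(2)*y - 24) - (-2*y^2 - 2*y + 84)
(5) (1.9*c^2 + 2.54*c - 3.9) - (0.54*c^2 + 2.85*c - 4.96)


(1) = -2.47*a^2 - 0.78*a + 0.51
(2) = 0.0672*r^4 + 0.5764*r^3 + 2.1585*r^2 + 0.2367*r + 3.3782
(3) = -18*j^5 - 9*j^4 - 22*j^3 - 10*j^2 - 8*j - 8
(4) = 3*y^2 + 2*y + 4*sqrt(2)*y - 108
(5) = 1.36*c^2 - 0.31*c + 1.06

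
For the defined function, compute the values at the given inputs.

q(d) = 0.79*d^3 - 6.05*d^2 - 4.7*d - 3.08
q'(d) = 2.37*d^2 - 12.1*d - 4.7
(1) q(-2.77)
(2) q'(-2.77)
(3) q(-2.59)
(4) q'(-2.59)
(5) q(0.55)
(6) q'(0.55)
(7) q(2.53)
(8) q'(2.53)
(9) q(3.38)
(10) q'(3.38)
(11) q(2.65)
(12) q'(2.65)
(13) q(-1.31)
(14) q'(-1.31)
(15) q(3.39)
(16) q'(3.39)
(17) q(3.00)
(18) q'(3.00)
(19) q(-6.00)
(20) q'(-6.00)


(1) = -53.27
(2) = 47.00
(3) = -45.22
(4) = 42.54
(5) = -7.36
(6) = -10.64
(7) = -40.90
(8) = -20.14
(9) = -57.58
(10) = -18.52
(11) = -43.32
(12) = -20.12
(13) = -9.08
(14) = 15.22
(15) = -57.76
(16) = -18.48
(17) = -50.30
(18) = -19.67
(19) = -363.32
(20) = 153.22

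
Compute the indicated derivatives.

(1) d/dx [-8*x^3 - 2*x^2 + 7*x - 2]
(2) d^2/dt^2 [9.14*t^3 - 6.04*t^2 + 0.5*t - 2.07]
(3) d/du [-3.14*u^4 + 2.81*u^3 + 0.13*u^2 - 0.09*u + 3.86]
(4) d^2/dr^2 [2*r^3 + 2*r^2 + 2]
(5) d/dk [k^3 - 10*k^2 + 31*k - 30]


(1) = -24*x^2 - 4*x + 7
(2) = 54.84*t - 12.08
(3) = -12.56*u^3 + 8.43*u^2 + 0.26*u - 0.09
(4) = 12*r + 4
(5) = 3*k^2 - 20*k + 31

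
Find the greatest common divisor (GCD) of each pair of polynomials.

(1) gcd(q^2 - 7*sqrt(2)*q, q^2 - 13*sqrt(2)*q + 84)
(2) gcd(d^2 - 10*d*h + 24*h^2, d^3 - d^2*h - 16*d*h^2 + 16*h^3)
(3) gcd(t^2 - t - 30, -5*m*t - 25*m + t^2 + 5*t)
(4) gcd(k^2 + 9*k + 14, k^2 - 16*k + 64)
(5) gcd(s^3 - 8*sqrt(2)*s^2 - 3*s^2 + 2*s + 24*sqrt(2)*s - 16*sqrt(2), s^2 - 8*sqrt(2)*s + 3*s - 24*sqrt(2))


(1) = gcd(q*(q - 7*sqrt(2)), (q - 7*sqrt(2))*(q - 6*sqrt(2))) = q - 7*sqrt(2)
(2) = gcd((d - 6*h)*(d - 4*h), (d - 4*h)*(d - h)*(d + 4*h)) = d - 4*h
(3) = t + 5
(4) = gcd((k + 2)*(k + 7), (k - 8)^2) = 1
(5) = gcd((s - 2)*(s - 1)*(s - 8*sqrt(2)), (s + 3)*(s - 8*sqrt(2))) = s - 8*sqrt(2)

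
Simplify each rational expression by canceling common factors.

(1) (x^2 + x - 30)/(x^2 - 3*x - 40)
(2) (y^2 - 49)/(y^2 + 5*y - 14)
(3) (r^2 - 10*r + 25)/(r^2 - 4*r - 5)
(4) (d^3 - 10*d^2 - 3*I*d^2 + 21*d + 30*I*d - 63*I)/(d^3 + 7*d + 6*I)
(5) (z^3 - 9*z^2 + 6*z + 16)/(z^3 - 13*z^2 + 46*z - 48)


(1) = (x^2 + x - 30)/(x^2 - 3*x - 40)
(2) = (y - 7)/(y - 2)
(3) = (r - 5)/(r + 1)
(4) = (d^2 - 10*d + 21)/(d^2 + 3*I*d - 2)
(5) = (z + 1)/(z - 3)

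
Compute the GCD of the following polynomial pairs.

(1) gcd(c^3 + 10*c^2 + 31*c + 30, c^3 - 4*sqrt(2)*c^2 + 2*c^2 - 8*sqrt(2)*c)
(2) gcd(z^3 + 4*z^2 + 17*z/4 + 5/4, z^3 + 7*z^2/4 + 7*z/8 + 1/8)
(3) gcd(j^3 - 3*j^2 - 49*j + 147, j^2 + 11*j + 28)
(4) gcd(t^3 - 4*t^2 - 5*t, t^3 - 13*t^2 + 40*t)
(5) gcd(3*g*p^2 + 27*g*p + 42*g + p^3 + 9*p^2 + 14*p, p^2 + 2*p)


(1) = c + 2
(2) = z^2 + 3*z/2 + 1/2
(3) = gcd((j - 7)*(j - 3)*(j + 7), (j + 4)*(j + 7)) = j + 7
(4) = gcd(t*(t - 5)*(t + 1), t*(t - 8)*(t - 5)) = t^2 - 5*t
(5) = p + 2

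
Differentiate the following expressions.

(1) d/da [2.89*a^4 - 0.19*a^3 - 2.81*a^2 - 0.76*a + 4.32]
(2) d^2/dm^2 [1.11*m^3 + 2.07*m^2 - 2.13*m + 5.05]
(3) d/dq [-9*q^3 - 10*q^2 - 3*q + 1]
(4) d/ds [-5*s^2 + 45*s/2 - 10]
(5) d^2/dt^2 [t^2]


(1) = 11.56*a^3 - 0.57*a^2 - 5.62*a - 0.76
(2) = 6.66*m + 4.14
(3) = -27*q^2 - 20*q - 3
(4) = 45/2 - 10*s
(5) = 2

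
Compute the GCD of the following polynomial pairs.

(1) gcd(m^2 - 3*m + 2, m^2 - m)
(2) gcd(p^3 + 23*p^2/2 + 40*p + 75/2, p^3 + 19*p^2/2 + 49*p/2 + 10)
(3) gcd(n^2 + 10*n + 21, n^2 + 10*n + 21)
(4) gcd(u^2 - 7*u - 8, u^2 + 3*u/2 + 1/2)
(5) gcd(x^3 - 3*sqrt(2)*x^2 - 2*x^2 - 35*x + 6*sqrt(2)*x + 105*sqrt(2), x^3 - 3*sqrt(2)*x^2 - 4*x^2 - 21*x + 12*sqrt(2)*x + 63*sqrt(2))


(1) = m - 1
(2) = p + 5
(3) = n^2 + 10*n + 21
(4) = u + 1
(5) = gcd((x - 7)*(x + 5)*(x - 3*sqrt(2)), (x - 7)*(x + 3)*(x - 3*sqrt(2))) = x^2 + x*(-7 - 3*sqrt(2)) + 21*sqrt(2)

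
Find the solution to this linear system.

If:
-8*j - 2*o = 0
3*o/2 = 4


Then:
j = -2/3
o = 8/3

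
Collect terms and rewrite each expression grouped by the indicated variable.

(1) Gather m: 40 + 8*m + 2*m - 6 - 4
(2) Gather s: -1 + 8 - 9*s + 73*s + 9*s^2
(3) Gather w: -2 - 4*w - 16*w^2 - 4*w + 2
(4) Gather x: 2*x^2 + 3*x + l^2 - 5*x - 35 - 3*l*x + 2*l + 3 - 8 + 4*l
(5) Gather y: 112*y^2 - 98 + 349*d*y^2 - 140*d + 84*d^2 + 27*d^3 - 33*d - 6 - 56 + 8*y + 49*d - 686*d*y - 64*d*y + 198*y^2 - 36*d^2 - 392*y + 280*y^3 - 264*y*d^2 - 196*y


(1) = 10*m + 30
(2) = 9*s^2 + 64*s + 7
(3) = -16*w^2 - 8*w
(4) = l^2 + 6*l + 2*x^2 + x*(-3*l - 2) - 40
(5) = 27*d^3 + 48*d^2 - 124*d + 280*y^3 + y^2*(349*d + 310) + y*(-264*d^2 - 750*d - 580) - 160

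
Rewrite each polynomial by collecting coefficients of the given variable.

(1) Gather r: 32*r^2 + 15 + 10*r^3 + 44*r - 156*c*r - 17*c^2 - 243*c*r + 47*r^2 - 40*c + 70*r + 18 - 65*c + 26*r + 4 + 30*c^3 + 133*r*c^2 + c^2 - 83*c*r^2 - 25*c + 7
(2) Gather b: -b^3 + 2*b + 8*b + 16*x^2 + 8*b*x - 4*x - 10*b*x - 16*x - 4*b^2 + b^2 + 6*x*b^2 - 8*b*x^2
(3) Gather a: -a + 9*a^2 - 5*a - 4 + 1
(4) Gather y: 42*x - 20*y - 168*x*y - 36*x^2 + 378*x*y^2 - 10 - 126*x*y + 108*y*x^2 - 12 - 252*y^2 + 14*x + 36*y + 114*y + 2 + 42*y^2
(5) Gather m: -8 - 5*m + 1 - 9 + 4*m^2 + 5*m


(1) = 30*c^3 - 16*c^2 - 130*c + 10*r^3 + r^2*(79 - 83*c) + r*(133*c^2 - 399*c + 140) + 44
(2) = -b^3 + b^2*(6*x - 3) + b*(-8*x^2 - 2*x + 10) + 16*x^2 - 20*x
(3) = 9*a^2 - 6*a - 3
(4) = -36*x^2 + 56*x + y^2*(378*x - 210) + y*(108*x^2 - 294*x + 130) - 20
(5) = 4*m^2 - 16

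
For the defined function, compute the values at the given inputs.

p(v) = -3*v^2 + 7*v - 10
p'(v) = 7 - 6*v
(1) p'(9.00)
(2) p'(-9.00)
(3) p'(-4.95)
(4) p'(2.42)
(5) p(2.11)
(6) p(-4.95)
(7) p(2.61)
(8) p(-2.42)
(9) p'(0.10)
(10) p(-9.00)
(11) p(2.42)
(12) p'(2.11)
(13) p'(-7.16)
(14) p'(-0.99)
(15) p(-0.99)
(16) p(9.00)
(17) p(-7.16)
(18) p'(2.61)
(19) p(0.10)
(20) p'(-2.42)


(1) = -47.00
(2) = 61.00
(3) = 36.70
(4) = -7.52
(5) = -8.59
(6) = -118.16
(7) = -12.17
(8) = -44.51
(9) = 6.40
(10) = -316.00
(11) = -10.63
(12) = -5.66
(13) = 49.96
(14) = 12.94
(15) = -19.87
(16) = -190.00
(17) = -213.92
(18) = -8.66
(19) = -9.33
(20) = 21.52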